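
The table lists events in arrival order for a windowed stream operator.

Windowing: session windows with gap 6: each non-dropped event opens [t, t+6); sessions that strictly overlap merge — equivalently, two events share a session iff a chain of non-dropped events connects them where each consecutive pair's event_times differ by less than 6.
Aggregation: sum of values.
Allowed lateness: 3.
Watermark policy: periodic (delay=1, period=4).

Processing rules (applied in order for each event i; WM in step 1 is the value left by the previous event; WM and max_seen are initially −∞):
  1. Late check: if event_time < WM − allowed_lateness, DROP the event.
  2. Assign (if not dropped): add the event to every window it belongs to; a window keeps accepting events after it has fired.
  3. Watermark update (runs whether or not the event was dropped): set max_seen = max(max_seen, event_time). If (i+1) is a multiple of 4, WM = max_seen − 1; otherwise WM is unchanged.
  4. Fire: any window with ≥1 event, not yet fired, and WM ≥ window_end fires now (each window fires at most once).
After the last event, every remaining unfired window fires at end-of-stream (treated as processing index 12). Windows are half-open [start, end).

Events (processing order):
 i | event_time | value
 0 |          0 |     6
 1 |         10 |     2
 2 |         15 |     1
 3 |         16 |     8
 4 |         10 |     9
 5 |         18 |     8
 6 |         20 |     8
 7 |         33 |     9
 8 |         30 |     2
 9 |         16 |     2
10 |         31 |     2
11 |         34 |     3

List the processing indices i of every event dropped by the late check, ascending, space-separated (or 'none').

4 9

i=0 t=0 v=6: → [0,6); WM=−∞
i=1 t=10 v=2: → [10,16); WM=−∞
i=2 t=15 v=1: → [10,21); WM=−∞
i=3 t=16 v=8: → [10,22); WM=15
i=4 t=10 v=9: DROP (t<15-3); WM=15
i=5 t=18 v=8: → [10,24); WM=15
i=6 t=20 v=8: → [10,26); WM=15
i=7 t=33 v=9: → [33,39); WM=32
i=8 t=30 v=2: → [30,39); WM=32
i=9 t=16 v=2: DROP (t<32-3); WM=32
i=10 t=31 v=2: → [30,39); WM=32
i=11 t=34 v=3: → [30,40); WM=33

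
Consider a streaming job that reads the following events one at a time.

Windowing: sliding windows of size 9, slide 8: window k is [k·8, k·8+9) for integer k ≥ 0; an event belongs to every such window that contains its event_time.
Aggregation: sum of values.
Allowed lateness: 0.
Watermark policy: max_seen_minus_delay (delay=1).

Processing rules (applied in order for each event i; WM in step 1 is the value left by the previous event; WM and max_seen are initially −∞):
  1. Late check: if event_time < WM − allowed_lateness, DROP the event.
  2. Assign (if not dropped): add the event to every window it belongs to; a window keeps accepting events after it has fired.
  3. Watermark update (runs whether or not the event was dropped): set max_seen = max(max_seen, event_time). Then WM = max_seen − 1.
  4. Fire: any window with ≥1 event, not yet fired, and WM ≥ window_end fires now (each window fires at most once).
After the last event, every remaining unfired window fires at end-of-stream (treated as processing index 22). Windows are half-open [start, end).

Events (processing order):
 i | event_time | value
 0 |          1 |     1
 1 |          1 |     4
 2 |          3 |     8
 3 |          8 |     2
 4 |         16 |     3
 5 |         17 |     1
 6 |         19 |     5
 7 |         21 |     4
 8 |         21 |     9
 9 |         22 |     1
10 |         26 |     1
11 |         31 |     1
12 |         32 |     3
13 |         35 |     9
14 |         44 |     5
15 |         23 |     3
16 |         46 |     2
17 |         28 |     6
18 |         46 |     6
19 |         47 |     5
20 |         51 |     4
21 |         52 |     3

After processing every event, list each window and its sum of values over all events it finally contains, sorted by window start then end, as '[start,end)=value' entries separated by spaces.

i=0 t=1 v=1: → [0,9); WM=0
i=1 t=1 v=4: → [0,9); WM=0
i=2 t=3 v=8: → [0,9); WM=2
i=3 t=8 v=2: → [8,17),[0,9); WM=7
i=4 t=16 v=3: → [16,25),[8,17); WM=15; [0,9) fires=15
i=5 t=17 v=1: → [16,25); WM=16
i=6 t=19 v=5: → [16,25); WM=18; [8,17) fires=5
i=7 t=21 v=4: → [16,25); WM=20
i=8 t=21 v=9: → [16,25); WM=20
i=9 t=22 v=1: → [16,25); WM=21
i=10 t=26 v=1: → [24,33); WM=25; [16,25) fires=23
i=11 t=31 v=1: → [24,33); WM=30
i=12 t=32 v=3: → [32,41),[24,33); WM=31
i=13 t=35 v=9: → [32,41); WM=34; [24,33) fires=5
i=14 t=44 v=5: → [40,49); WM=43; [32,41) fires=12
i=15 t=23 v=3: DROP (t<43-0); WM=43
i=16 t=46 v=2: → [40,49); WM=45
i=17 t=28 v=6: DROP (t<45-0); WM=45
i=18 t=46 v=6: → [40,49); WM=45
i=19 t=47 v=5: → [40,49); WM=46
i=20 t=51 v=4: → [48,57); WM=50; [40,49) fires=18
i=21 t=52 v=3: → [48,57); WM=51

[0,9)=15 [8,17)=5 [16,25)=23 [24,33)=5 [32,41)=12 [40,49)=18 [48,57)=7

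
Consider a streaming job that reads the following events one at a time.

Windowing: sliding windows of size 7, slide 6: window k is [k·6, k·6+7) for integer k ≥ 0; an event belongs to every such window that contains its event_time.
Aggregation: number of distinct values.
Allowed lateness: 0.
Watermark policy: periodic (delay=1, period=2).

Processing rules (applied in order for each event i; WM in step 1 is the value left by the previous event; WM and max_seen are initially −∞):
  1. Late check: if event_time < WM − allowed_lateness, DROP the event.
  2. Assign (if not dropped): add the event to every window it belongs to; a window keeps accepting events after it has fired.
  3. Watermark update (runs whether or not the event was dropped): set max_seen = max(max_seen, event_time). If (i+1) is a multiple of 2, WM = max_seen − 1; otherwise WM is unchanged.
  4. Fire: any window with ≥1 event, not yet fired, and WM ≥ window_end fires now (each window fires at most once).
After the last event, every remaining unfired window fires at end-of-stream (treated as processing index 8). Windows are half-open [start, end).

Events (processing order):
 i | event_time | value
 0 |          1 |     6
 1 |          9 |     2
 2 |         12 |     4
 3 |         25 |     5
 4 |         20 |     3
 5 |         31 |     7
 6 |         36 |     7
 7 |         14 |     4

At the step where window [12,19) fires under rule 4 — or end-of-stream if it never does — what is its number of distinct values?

1

i=0 t=1 v=6: → [0,7); WM=−∞
i=1 t=9 v=2: → [6,13); WM=8; [0,7) fires=1
i=2 t=12 v=4: → [12,19),[6,13); WM=8
i=3 t=25 v=5: → [24,31); WM=24; [6,13) fires=2 [12,19) fires=1
i=4 t=20 v=3: DROP (t<24-0); WM=24
i=5 t=31 v=7: → [30,37); WM=30
i=6 t=36 v=7: → [36,43),[30,37); WM=30
i=7 t=14 v=4: DROP (t<30-0); WM=35; [24,31) fires=1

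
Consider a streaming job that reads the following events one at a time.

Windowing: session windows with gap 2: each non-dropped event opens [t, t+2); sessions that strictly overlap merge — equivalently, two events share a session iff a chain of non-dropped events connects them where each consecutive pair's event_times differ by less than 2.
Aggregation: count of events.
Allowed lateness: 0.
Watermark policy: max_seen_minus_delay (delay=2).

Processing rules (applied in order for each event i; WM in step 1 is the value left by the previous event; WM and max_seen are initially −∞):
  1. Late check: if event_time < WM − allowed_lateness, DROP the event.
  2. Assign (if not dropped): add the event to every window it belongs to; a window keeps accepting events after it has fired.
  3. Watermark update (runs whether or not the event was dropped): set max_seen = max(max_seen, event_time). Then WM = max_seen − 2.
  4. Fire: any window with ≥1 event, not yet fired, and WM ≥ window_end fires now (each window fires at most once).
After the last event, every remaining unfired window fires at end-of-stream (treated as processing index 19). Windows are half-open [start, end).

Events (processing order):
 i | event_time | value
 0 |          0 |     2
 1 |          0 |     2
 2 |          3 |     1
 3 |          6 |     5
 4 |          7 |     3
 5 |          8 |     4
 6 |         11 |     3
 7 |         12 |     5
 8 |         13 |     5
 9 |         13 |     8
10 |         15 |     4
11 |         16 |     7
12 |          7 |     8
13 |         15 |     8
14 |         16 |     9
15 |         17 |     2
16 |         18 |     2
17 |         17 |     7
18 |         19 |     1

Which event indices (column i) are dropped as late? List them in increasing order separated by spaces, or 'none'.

12

i=0 t=0 v=2: → [0,2); WM=-2
i=1 t=0 v=2: → [0,2); WM=-2
i=2 t=3 v=1: → [3,5); WM=1
i=3 t=6 v=5: → [6,8); WM=4
i=4 t=7 v=3: → [6,9); WM=5
i=5 t=8 v=4: → [6,10); WM=6
i=6 t=11 v=3: → [11,13); WM=9
i=7 t=12 v=5: → [11,14); WM=10
i=8 t=13 v=5: → [11,15); WM=11
i=9 t=13 v=8: → [11,15); WM=11
i=10 t=15 v=4: → [15,17); WM=13
i=11 t=16 v=7: → [15,18); WM=14
i=12 t=7 v=8: DROP (t<14-0); WM=14
i=13 t=15 v=8: → [15,18); WM=14
i=14 t=16 v=9: → [15,18); WM=14
i=15 t=17 v=2: → [15,19); WM=15
i=16 t=18 v=2: → [15,20); WM=16
i=17 t=17 v=7: → [15,20); WM=16
i=18 t=19 v=1: → [15,21); WM=17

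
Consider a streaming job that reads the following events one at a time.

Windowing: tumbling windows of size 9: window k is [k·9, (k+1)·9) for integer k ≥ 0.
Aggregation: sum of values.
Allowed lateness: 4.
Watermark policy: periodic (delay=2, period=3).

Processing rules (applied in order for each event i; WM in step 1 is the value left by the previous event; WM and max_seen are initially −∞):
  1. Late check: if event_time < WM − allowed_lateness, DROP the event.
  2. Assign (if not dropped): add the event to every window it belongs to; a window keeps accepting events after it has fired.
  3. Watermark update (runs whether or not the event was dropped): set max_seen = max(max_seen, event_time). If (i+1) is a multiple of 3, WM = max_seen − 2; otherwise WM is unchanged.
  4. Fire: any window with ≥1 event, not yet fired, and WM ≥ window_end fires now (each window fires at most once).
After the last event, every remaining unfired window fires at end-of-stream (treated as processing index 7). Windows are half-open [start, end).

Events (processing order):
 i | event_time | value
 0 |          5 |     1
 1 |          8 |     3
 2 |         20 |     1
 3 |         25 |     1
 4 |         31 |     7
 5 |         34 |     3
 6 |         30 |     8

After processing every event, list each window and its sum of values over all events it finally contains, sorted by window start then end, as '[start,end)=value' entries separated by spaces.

i=0 t=5 v=1: → [0,9); WM=−∞
i=1 t=8 v=3: → [0,9); WM=−∞
i=2 t=20 v=1: → [18,27); WM=18; [0,9) fires=4
i=3 t=25 v=1: → [18,27); WM=18
i=4 t=31 v=7: → [27,36); WM=18
i=5 t=34 v=3: → [27,36); WM=32; [18,27) fires=2
i=6 t=30 v=8: → [27,36); WM=32

[0,9)=4 [18,27)=2 [27,36)=18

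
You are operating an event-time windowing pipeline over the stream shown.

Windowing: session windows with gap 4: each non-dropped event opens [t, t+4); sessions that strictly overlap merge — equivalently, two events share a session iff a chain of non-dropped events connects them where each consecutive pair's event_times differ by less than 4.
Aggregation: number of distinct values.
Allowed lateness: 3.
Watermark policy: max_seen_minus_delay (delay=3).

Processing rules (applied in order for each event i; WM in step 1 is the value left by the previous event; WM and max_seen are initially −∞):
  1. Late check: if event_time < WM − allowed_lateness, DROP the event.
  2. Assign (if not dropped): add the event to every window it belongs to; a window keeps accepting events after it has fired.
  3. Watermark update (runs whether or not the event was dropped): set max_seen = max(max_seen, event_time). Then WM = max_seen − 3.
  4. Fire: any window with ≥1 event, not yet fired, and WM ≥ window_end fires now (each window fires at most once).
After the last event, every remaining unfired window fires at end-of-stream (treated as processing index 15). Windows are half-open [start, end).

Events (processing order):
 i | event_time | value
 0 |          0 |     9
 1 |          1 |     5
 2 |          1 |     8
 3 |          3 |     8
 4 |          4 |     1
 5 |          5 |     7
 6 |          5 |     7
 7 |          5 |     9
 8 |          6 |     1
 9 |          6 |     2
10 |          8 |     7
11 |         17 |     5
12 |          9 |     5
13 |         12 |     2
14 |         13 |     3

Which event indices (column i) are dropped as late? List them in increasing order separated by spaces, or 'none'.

i=0 t=0 v=9: → [0,4); WM=-3
i=1 t=1 v=5: → [0,5); WM=-2
i=2 t=1 v=8: → [0,5); WM=-2
i=3 t=3 v=8: → [0,7); WM=0
i=4 t=4 v=1: → [0,8); WM=1
i=5 t=5 v=7: → [0,9); WM=2
i=6 t=5 v=7: → [0,9); WM=2
i=7 t=5 v=9: → [0,9); WM=2
i=8 t=6 v=1: → [0,10); WM=3
i=9 t=6 v=2: → [0,10); WM=3
i=10 t=8 v=7: → [0,12); WM=5
i=11 t=17 v=5: → [17,21); WM=14
i=12 t=9 v=5: DROP (t<14-3); WM=14
i=13 t=12 v=2: → [12,16); WM=14
i=14 t=13 v=3: → [12,17); WM=14

12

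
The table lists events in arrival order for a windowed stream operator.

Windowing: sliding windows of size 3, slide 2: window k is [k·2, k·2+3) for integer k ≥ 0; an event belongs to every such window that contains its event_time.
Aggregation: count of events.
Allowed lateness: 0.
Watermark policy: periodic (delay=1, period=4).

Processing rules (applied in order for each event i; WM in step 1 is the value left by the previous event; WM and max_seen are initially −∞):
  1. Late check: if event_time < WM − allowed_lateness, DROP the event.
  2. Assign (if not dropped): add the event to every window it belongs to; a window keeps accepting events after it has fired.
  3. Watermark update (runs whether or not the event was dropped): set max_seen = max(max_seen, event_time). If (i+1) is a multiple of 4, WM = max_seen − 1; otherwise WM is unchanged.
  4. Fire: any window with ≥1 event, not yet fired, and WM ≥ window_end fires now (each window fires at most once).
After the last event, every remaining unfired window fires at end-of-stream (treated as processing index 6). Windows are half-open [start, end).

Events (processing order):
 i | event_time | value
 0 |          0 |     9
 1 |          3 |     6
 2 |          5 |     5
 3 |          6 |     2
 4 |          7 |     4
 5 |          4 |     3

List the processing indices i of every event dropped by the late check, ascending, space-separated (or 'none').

5

i=0 t=0 v=9: → [0,3); WM=−∞
i=1 t=3 v=6: → [2,5); WM=−∞
i=2 t=5 v=5: → [4,7); WM=−∞
i=3 t=6 v=2: → [6,9),[4,7); WM=5; [0,3) fires=1 [2,5) fires=1
i=4 t=7 v=4: → [6,9); WM=5
i=5 t=4 v=3: DROP (t<5-0); WM=5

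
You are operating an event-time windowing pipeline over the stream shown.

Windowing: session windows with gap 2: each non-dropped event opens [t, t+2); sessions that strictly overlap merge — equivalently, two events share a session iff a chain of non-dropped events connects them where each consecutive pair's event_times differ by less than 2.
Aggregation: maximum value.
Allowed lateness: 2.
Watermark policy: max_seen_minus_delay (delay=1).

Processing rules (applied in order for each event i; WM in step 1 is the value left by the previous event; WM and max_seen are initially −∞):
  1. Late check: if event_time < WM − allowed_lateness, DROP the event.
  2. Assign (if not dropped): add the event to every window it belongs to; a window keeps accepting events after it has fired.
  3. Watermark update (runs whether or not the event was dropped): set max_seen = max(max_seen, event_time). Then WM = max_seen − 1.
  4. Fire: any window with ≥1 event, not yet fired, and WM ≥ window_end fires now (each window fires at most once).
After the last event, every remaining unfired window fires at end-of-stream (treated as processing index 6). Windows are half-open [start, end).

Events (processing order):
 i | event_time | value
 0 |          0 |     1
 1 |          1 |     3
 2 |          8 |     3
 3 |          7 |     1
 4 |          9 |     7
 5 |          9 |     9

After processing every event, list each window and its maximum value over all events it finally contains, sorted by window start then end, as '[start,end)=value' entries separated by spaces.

[0,3)=3 [7,11)=9

i=0 t=0 v=1: → [0,2); WM=-1
i=1 t=1 v=3: → [0,3); WM=0
i=2 t=8 v=3: → [8,10); WM=7
i=3 t=7 v=1: → [7,10); WM=7
i=4 t=9 v=7: → [7,11); WM=8
i=5 t=9 v=9: → [7,11); WM=8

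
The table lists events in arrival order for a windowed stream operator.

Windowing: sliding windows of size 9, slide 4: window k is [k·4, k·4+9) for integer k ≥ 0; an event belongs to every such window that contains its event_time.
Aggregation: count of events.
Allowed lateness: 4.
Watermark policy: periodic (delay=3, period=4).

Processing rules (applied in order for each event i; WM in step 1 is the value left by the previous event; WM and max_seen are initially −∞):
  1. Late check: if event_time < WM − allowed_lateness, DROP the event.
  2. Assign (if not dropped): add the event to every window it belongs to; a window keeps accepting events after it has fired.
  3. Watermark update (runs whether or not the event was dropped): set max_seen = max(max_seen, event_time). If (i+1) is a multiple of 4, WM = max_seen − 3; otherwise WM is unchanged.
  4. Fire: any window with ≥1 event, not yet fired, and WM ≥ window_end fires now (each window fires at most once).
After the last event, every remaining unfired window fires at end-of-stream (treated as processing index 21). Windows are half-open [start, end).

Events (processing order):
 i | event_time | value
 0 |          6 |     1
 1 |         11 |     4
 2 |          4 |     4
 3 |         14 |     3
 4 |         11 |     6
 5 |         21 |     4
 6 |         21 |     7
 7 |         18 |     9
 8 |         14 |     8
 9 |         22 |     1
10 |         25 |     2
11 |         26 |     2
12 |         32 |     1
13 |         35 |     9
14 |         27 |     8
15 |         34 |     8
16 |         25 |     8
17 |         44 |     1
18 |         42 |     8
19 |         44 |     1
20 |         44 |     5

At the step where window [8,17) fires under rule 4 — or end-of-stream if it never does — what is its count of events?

i=0 t=6 v=1: → [4,13),[0,9); WM=−∞
i=1 t=11 v=4: → [8,17),[4,13); WM=−∞
i=2 t=4 v=4: → [4,13),[0,9); WM=−∞
i=3 t=14 v=3: → [12,21),[8,17); WM=11; [0,9) fires=2
i=4 t=11 v=6: → [8,17),[4,13); WM=11
i=5 t=21 v=4: → [20,29),[16,25); WM=11
i=6 t=21 v=7: → [20,29),[16,25); WM=11
i=7 t=18 v=9: → [16,25),[12,21); WM=18; [4,13) fires=4 [8,17) fires=3
i=8 t=14 v=8: → [12,21),[8,17); WM=18
i=9 t=22 v=1: → [20,29),[16,25); WM=18
i=10 t=25 v=2: → [24,33),[20,29); WM=18
i=11 t=26 v=2: → [24,33),[20,29); WM=23; [12,21) fires=3
i=12 t=32 v=1: → [32,41),[28,37),[24,33); WM=23
i=13 t=35 v=9: → [32,41),[28,37); WM=23
i=14 t=27 v=8: → [24,33),[20,29); WM=23
i=15 t=34 v=8: → [32,41),[28,37); WM=32; [16,25) fires=4 [20,29) fires=6
i=16 t=25 v=8: DROP (t<32-4); WM=32
i=17 t=44 v=1: → [44,53),[40,49),[36,45); WM=32
i=18 t=42 v=8: → [40,49),[36,45); WM=32
i=19 t=44 v=1: → [44,53),[40,49),[36,45); WM=41; [24,33) fires=4 [28,37) fires=3 [32,41) fires=3
i=20 t=44 v=5: → [44,53),[40,49),[36,45); WM=41

3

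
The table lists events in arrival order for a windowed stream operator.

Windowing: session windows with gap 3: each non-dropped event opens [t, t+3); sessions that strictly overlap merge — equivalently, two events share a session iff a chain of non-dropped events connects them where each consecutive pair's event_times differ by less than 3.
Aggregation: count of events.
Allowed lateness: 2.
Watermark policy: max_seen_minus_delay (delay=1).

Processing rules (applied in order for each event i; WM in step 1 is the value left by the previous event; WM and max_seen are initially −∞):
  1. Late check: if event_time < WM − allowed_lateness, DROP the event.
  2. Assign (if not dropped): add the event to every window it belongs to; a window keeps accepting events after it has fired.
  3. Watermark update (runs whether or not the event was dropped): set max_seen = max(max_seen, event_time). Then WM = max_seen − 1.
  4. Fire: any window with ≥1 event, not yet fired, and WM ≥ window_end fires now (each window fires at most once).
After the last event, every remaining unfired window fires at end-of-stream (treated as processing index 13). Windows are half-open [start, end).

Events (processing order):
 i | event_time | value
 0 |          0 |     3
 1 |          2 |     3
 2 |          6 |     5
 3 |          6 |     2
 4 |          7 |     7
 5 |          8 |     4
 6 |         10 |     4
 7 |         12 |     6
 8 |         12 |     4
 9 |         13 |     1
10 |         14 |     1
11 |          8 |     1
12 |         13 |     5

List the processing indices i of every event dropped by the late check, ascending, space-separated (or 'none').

11

i=0 t=0 v=3: → [0,3); WM=-1
i=1 t=2 v=3: → [0,5); WM=1
i=2 t=6 v=5: → [6,9); WM=5
i=3 t=6 v=2: → [6,9); WM=5
i=4 t=7 v=7: → [6,10); WM=6
i=5 t=8 v=4: → [6,11); WM=7
i=6 t=10 v=4: → [6,13); WM=9
i=7 t=12 v=6: → [6,15); WM=11
i=8 t=12 v=4: → [6,15); WM=11
i=9 t=13 v=1: → [6,16); WM=12
i=10 t=14 v=1: → [6,17); WM=13
i=11 t=8 v=1: DROP (t<13-2); WM=13
i=12 t=13 v=5: → [6,17); WM=13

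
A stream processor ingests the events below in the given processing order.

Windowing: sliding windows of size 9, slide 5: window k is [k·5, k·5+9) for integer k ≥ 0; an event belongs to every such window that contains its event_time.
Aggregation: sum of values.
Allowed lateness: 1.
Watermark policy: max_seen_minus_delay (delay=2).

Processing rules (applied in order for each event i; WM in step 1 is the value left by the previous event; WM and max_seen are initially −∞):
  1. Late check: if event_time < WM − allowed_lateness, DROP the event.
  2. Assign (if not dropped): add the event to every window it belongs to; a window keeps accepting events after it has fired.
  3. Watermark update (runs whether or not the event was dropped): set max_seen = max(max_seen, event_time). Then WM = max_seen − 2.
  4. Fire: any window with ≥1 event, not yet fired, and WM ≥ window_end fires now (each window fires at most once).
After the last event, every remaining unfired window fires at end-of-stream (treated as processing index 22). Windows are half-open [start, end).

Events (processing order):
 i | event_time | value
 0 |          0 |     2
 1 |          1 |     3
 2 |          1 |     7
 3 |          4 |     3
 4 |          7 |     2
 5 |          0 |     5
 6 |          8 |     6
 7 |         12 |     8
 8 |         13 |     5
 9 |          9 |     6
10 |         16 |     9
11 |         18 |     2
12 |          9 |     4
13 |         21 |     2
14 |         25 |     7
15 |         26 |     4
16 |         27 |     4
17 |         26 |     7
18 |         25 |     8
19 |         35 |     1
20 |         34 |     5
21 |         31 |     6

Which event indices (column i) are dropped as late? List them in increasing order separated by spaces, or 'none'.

5 9 12 21

i=0 t=0 v=2: → [0,9); WM=-2
i=1 t=1 v=3: → [0,9); WM=-1
i=2 t=1 v=7: → [0,9); WM=-1
i=3 t=4 v=3: → [0,9); WM=2
i=4 t=7 v=2: → [5,14),[0,9); WM=5
i=5 t=0 v=5: DROP (t<5-1); WM=5
i=6 t=8 v=6: → [5,14),[0,9); WM=6
i=7 t=12 v=8: → [10,19),[5,14); WM=10; [0,9) fires=23
i=8 t=13 v=5: → [10,19),[5,14); WM=11
i=9 t=9 v=6: DROP (t<11-1); WM=11
i=10 t=16 v=9: → [15,24),[10,19); WM=14; [5,14) fires=21
i=11 t=18 v=2: → [15,24),[10,19); WM=16
i=12 t=9 v=4: DROP (t<16-1); WM=16
i=13 t=21 v=2: → [20,29),[15,24); WM=19; [10,19) fires=24
i=14 t=25 v=7: → [25,34),[20,29); WM=23
i=15 t=26 v=4: → [25,34),[20,29); WM=24; [15,24) fires=13
i=16 t=27 v=4: → [25,34),[20,29); WM=25
i=17 t=26 v=7: → [25,34),[20,29); WM=25
i=18 t=25 v=8: → [25,34),[20,29); WM=25
i=19 t=35 v=1: → [35,44),[30,39); WM=33; [20,29) fires=32
i=20 t=34 v=5: → [30,39); WM=33
i=21 t=31 v=6: DROP (t<33-1); WM=33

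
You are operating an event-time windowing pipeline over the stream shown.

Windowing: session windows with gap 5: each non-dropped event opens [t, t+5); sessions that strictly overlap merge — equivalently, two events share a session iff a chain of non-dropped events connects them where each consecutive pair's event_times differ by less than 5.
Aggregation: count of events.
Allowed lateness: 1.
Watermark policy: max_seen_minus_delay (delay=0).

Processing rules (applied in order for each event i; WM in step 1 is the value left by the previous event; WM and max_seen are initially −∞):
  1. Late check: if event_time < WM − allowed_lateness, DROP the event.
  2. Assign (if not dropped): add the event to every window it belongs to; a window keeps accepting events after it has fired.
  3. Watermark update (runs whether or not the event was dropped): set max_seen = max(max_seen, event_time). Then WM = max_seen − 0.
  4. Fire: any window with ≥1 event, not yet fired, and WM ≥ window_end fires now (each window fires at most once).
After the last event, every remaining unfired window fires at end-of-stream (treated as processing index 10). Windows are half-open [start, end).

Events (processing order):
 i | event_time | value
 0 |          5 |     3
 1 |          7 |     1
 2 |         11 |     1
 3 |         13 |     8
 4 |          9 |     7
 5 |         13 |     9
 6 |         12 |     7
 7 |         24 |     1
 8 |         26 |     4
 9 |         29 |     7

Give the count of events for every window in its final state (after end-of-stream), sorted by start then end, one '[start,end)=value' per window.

i=0 t=5 v=3: → [5,10); WM=5
i=1 t=7 v=1: → [5,12); WM=7
i=2 t=11 v=1: → [5,16); WM=11
i=3 t=13 v=8: → [5,18); WM=13
i=4 t=9 v=7: DROP (t<13-1); WM=13
i=5 t=13 v=9: → [5,18); WM=13
i=6 t=12 v=7: → [5,18); WM=13
i=7 t=24 v=1: → [24,29); WM=24
i=8 t=26 v=4: → [24,31); WM=26
i=9 t=29 v=7: → [24,34); WM=29

[5,18)=6 [24,34)=3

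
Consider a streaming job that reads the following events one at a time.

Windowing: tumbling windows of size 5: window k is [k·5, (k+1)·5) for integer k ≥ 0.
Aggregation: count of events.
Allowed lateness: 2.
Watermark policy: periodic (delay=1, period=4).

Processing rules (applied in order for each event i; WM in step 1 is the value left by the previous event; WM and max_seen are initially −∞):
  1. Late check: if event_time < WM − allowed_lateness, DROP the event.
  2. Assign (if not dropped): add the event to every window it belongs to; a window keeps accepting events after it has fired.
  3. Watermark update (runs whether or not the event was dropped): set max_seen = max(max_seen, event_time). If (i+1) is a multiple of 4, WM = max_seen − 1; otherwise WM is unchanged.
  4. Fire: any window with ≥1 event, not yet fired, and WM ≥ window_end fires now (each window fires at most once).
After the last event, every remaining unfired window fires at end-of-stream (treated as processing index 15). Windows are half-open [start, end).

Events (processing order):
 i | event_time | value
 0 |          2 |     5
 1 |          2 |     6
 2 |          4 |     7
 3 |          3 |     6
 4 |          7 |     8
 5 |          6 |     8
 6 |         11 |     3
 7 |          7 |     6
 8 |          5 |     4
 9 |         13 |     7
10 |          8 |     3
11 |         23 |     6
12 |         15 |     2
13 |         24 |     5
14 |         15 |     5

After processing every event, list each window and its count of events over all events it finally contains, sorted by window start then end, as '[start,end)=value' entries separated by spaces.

i=0 t=2 v=5: → [0,5); WM=−∞
i=1 t=2 v=6: → [0,5); WM=−∞
i=2 t=4 v=7: → [0,5); WM=−∞
i=3 t=3 v=6: → [0,5); WM=3
i=4 t=7 v=8: → [5,10); WM=3
i=5 t=6 v=8: → [5,10); WM=3
i=6 t=11 v=3: → [10,15); WM=3
i=7 t=7 v=6: → [5,10); WM=10; [0,5) fires=4 [5,10) fires=3
i=8 t=5 v=4: DROP (t<10-2); WM=10
i=9 t=13 v=7: → [10,15); WM=10
i=10 t=8 v=3: → [5,10); WM=10
i=11 t=23 v=6: → [20,25); WM=22; [10,15) fires=2
i=12 t=15 v=2: DROP (t<22-2); WM=22
i=13 t=24 v=5: → [20,25); WM=22
i=14 t=15 v=5: DROP (t<22-2); WM=22

[0,5)=4 [5,10)=4 [10,15)=2 [20,25)=2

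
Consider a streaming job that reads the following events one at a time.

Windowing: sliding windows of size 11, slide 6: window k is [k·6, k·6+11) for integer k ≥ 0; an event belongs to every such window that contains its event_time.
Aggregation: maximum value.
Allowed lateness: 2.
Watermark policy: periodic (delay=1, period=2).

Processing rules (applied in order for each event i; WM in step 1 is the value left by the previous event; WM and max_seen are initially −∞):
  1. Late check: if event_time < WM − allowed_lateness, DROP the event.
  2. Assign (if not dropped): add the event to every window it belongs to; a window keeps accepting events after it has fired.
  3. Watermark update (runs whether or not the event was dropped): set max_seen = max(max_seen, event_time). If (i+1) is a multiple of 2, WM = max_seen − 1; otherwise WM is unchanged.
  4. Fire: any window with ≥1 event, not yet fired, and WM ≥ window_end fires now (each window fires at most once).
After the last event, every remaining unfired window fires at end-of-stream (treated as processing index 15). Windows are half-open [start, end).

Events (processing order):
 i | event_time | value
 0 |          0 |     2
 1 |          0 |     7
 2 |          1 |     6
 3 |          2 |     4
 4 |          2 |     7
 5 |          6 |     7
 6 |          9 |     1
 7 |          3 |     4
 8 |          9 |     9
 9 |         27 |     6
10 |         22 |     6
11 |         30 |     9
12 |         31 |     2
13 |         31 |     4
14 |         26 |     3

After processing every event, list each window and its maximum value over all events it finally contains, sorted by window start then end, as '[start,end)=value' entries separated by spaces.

i=0 t=0 v=2: → [0,11); WM=−∞
i=1 t=0 v=7: → [0,11); WM=-1
i=2 t=1 v=6: → [0,11); WM=-1
i=3 t=2 v=4: → [0,11); WM=1
i=4 t=2 v=7: → [0,11); WM=1
i=5 t=6 v=7: → [6,17),[0,11); WM=5
i=6 t=9 v=1: → [6,17),[0,11); WM=5
i=7 t=3 v=4: → [0,11); WM=8
i=8 t=9 v=9: → [6,17),[0,11); WM=8
i=9 t=27 v=6: → [24,35),[18,29); WM=26; [0,11) fires=9 [6,17) fires=9
i=10 t=22 v=6: DROP (t<26-2); WM=26
i=11 t=30 v=9: → [30,41),[24,35); WM=29; [18,29) fires=6
i=12 t=31 v=2: → [30,41),[24,35); WM=29
i=13 t=31 v=4: → [30,41),[24,35); WM=30
i=14 t=26 v=3: DROP (t<30-2); WM=30

[0,11)=9 [6,17)=9 [18,29)=6 [24,35)=9 [30,41)=9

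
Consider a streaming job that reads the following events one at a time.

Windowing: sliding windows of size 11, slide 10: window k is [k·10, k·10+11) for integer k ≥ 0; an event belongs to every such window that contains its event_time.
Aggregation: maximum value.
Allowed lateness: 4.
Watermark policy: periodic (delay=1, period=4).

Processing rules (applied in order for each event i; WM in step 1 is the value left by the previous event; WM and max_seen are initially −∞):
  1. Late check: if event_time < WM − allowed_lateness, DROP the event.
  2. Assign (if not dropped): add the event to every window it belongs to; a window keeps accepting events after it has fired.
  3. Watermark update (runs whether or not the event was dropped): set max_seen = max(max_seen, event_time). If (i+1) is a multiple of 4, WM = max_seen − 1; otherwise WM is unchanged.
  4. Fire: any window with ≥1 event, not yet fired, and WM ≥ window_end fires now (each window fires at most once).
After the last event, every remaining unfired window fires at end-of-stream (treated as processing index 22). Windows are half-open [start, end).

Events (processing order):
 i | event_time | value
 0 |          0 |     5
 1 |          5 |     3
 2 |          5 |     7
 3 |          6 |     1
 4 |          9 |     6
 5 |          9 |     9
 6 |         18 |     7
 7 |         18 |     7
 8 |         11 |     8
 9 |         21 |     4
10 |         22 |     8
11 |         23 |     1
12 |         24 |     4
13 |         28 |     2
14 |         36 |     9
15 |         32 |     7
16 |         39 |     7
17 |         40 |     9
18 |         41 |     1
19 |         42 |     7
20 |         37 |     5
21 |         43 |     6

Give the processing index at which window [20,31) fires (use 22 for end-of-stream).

i=0 t=0 v=5: → [0,11); WM=−∞
i=1 t=5 v=3: → [0,11); WM=−∞
i=2 t=5 v=7: → [0,11); WM=−∞
i=3 t=6 v=1: → [0,11); WM=5
i=4 t=9 v=6: → [0,11); WM=5
i=5 t=9 v=9: → [0,11); WM=5
i=6 t=18 v=7: → [10,21); WM=5
i=7 t=18 v=7: → [10,21); WM=17; [0,11) fires=9
i=8 t=11 v=8: DROP (t<17-4); WM=17
i=9 t=21 v=4: → [20,31); WM=17
i=10 t=22 v=8: → [20,31); WM=17
i=11 t=23 v=1: → [20,31); WM=22; [10,21) fires=7
i=12 t=24 v=4: → [20,31); WM=22
i=13 t=28 v=2: → [20,31); WM=22
i=14 t=36 v=9: → [30,41); WM=22
i=15 t=32 v=7: → [30,41); WM=35; [20,31) fires=8
i=16 t=39 v=7: → [30,41); WM=35
i=17 t=40 v=9: → [40,51),[30,41); WM=35
i=18 t=41 v=1: → [40,51); WM=35
i=19 t=42 v=7: → [40,51); WM=41; [30,41) fires=9
i=20 t=37 v=5: → [30,41); WM=41
i=21 t=43 v=6: → [40,51); WM=41

15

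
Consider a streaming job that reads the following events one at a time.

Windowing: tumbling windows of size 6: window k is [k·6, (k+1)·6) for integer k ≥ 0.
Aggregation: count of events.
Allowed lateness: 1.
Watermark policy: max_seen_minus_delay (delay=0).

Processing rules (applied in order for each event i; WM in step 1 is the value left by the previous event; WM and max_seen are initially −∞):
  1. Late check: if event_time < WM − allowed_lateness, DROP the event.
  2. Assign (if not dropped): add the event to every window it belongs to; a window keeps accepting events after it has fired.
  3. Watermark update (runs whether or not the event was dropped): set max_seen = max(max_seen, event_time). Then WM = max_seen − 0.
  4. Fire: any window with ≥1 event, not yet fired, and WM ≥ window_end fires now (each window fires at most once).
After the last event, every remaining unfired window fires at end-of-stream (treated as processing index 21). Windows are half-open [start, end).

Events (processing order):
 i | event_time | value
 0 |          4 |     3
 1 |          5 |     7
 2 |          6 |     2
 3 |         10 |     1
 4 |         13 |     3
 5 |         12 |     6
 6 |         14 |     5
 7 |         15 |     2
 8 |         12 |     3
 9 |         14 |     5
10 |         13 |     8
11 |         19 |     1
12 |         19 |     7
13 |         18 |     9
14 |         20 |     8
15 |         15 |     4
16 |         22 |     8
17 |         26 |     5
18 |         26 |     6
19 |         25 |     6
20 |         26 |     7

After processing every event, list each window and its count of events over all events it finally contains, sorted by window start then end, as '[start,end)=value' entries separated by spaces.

[0,6)=2 [6,12)=2 [12,18)=5 [18,24)=5 [24,30)=4

i=0 t=4 v=3: → [0,6); WM=4
i=1 t=5 v=7: → [0,6); WM=5
i=2 t=6 v=2: → [6,12); WM=6; [0,6) fires=2
i=3 t=10 v=1: → [6,12); WM=10
i=4 t=13 v=3: → [12,18); WM=13; [6,12) fires=2
i=5 t=12 v=6: → [12,18); WM=13
i=6 t=14 v=5: → [12,18); WM=14
i=7 t=15 v=2: → [12,18); WM=15
i=8 t=12 v=3: DROP (t<15-1); WM=15
i=9 t=14 v=5: → [12,18); WM=15
i=10 t=13 v=8: DROP (t<15-1); WM=15
i=11 t=19 v=1: → [18,24); WM=19; [12,18) fires=5
i=12 t=19 v=7: → [18,24); WM=19
i=13 t=18 v=9: → [18,24); WM=19
i=14 t=20 v=8: → [18,24); WM=20
i=15 t=15 v=4: DROP (t<20-1); WM=20
i=16 t=22 v=8: → [18,24); WM=22
i=17 t=26 v=5: → [24,30); WM=26; [18,24) fires=5
i=18 t=26 v=6: → [24,30); WM=26
i=19 t=25 v=6: → [24,30); WM=26
i=20 t=26 v=7: → [24,30); WM=26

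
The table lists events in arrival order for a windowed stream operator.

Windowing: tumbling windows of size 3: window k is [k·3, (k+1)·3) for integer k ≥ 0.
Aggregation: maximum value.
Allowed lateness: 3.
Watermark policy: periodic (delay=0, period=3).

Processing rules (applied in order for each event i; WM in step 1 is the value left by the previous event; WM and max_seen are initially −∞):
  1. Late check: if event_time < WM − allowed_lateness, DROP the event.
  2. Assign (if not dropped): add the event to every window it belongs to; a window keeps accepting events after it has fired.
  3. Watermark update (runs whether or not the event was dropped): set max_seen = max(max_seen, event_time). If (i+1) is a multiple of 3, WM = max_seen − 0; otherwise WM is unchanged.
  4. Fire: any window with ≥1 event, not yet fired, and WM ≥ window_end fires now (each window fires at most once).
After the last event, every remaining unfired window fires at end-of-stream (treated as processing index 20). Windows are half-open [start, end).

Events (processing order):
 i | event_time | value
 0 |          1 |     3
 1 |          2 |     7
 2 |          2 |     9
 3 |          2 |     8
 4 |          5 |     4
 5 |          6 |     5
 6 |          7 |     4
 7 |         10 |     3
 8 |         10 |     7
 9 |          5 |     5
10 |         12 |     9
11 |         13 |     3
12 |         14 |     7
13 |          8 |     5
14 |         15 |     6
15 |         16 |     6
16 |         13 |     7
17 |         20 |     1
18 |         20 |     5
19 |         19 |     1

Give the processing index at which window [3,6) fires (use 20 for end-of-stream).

i=0 t=1 v=3: → [0,3); WM=−∞
i=1 t=2 v=7: → [0,3); WM=−∞
i=2 t=2 v=9: → [0,3); WM=2
i=3 t=2 v=8: → [0,3); WM=2
i=4 t=5 v=4: → [3,6); WM=2
i=5 t=6 v=5: → [6,9); WM=6; [0,3) fires=9 [3,6) fires=4
i=6 t=7 v=4: → [6,9); WM=6
i=7 t=10 v=3: → [9,12); WM=6
i=8 t=10 v=7: → [9,12); WM=10; [6,9) fires=5
i=9 t=5 v=5: DROP (t<10-3); WM=10
i=10 t=12 v=9: → [12,15); WM=10
i=11 t=13 v=3: → [12,15); WM=13; [9,12) fires=7
i=12 t=14 v=7: → [12,15); WM=13
i=13 t=8 v=5: DROP (t<13-3); WM=13
i=14 t=15 v=6: → [15,18); WM=15; [12,15) fires=9
i=15 t=16 v=6: → [15,18); WM=15
i=16 t=13 v=7: → [12,15); WM=15
i=17 t=20 v=1: → [18,21); WM=20; [15,18) fires=6
i=18 t=20 v=5: → [18,21); WM=20
i=19 t=19 v=1: → [18,21); WM=20

5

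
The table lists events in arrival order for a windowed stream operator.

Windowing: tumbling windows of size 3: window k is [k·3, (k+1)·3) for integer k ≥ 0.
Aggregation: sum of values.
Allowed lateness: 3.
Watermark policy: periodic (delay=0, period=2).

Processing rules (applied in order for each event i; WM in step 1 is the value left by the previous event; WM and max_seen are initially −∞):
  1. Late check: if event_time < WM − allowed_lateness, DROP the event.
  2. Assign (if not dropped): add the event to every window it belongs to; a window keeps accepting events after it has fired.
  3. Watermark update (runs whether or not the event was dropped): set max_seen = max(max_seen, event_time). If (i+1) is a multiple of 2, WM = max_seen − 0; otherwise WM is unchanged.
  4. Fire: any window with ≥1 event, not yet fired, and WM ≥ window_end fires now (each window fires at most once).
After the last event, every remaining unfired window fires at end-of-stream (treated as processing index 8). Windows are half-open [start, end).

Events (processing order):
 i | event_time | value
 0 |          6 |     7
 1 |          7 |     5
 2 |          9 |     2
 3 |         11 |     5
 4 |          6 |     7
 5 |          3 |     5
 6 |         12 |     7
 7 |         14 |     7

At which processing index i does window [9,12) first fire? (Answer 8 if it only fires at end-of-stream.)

7

i=0 t=6 v=7: → [6,9); WM=−∞
i=1 t=7 v=5: → [6,9); WM=7
i=2 t=9 v=2: → [9,12); WM=7
i=3 t=11 v=5: → [9,12); WM=11; [6,9) fires=12
i=4 t=6 v=7: DROP (t<11-3); WM=11
i=5 t=3 v=5: DROP (t<11-3); WM=11
i=6 t=12 v=7: → [12,15); WM=11
i=7 t=14 v=7: → [12,15); WM=14; [9,12) fires=7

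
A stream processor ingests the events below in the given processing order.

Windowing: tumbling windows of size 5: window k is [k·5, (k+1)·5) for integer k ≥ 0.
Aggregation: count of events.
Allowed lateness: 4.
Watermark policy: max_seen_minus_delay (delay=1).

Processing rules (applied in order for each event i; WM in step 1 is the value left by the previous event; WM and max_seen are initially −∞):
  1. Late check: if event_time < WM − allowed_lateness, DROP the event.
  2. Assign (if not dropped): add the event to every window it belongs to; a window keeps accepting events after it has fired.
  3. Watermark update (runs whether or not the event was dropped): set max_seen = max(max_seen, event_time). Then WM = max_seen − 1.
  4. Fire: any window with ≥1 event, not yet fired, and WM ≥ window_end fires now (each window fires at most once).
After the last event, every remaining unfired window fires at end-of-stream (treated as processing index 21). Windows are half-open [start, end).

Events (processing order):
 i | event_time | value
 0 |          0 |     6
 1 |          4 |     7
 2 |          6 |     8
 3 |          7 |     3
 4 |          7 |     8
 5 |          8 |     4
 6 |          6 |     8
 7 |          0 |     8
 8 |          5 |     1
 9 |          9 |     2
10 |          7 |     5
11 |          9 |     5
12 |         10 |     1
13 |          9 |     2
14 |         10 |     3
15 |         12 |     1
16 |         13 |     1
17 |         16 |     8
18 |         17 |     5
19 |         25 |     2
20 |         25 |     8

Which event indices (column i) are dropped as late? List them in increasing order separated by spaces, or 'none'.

7

i=0 t=0 v=6: → [0,5); WM=-1
i=1 t=4 v=7: → [0,5); WM=3
i=2 t=6 v=8: → [5,10); WM=5; [0,5) fires=2
i=3 t=7 v=3: → [5,10); WM=6
i=4 t=7 v=8: → [5,10); WM=6
i=5 t=8 v=4: → [5,10); WM=7
i=6 t=6 v=8: → [5,10); WM=7
i=7 t=0 v=8: DROP (t<7-4); WM=7
i=8 t=5 v=1: → [5,10); WM=7
i=9 t=9 v=2: → [5,10); WM=8
i=10 t=7 v=5: → [5,10); WM=8
i=11 t=9 v=5: → [5,10); WM=8
i=12 t=10 v=1: → [10,15); WM=9
i=13 t=9 v=2: → [5,10); WM=9
i=14 t=10 v=3: → [10,15); WM=9
i=15 t=12 v=1: → [10,15); WM=11; [5,10) fires=10
i=16 t=13 v=1: → [10,15); WM=12
i=17 t=16 v=8: → [15,20); WM=15; [10,15) fires=4
i=18 t=17 v=5: → [15,20); WM=16
i=19 t=25 v=2: → [25,30); WM=24; [15,20) fires=2
i=20 t=25 v=8: → [25,30); WM=24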